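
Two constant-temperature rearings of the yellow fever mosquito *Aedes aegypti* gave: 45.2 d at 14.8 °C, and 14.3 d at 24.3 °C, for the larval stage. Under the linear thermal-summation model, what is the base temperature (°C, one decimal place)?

Under the model K = D·(T − T_b), so D₁·(T₁ − T_b) = D₂·(T₂ − T_b).
45.2·(14.8 − T_b) = 14.3·(24.3 − T_b)
T_b = (45.2·14.8 − 14.3·24.3) / (45.2 − 14.3) = 321.47 / 30.9 = 10.404 °C ≈ 10.4 °C.

10.4 °C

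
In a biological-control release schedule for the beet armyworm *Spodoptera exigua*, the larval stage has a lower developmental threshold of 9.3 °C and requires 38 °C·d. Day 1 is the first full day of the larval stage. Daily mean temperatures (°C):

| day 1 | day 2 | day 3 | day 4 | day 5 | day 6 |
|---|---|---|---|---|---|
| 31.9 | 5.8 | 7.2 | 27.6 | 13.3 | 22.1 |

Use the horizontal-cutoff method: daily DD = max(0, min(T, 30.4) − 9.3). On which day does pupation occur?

day 4

Daily DD above 9.3 °C (capped at 21.1): 21.1, 0.0, 0.0, 18.3, 4.0, 12.8.
Cumulative: 21.1, 21.1, 21.1, 39.4, 43.4, 56.2.
The total first reaches 38 DD on day 4.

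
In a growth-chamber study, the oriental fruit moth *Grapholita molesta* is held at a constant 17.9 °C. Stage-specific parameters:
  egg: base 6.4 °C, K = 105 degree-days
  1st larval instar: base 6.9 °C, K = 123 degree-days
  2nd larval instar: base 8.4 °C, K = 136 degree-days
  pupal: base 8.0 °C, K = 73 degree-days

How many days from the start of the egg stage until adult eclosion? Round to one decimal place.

42.0 days

egg: 105 / (17.9 − 6.4) = 105 / 11.5 = 9.130 d.
1st larval instar: 123 / (17.9 − 6.9) = 123 / 11.0 = 11.182 d.
2nd larval instar: 136 / (17.9 − 8.4) = 136 / 9.5 = 14.316 d.
pupal: 73 / (17.9 − 8.0) = 73 / 9.9 = 7.374 d.
Sum = 42.002 ≈ 42.0 days.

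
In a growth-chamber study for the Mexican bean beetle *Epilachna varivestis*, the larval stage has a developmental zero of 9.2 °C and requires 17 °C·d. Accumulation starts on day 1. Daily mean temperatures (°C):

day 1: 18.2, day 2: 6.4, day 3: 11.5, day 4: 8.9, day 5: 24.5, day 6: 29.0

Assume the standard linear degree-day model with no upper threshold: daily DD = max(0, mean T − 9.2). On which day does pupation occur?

Daily DD above 9.2 °C: 9.0, 0.0, 2.3, 0.0, 15.3, 19.8.
Cumulative: 9.0, 9.0, 11.3, 11.3, 26.6, 46.4.
The total first reaches 17 DD on day 5.

day 5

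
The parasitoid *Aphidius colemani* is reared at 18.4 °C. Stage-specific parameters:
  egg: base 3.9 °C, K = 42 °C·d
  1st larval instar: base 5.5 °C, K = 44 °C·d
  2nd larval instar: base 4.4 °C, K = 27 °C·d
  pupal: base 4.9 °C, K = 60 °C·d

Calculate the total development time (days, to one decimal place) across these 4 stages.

egg: 42 / (18.4 − 3.9) = 42 / 14.5 = 2.897 d.
1st larval instar: 44 / (18.4 − 5.5) = 44 / 12.9 = 3.411 d.
2nd larval instar: 27 / (18.4 − 4.4) = 27 / 14.0 = 1.929 d.
pupal: 60 / (18.4 − 4.9) = 60 / 13.5 = 4.444 d.
Sum = 12.680 ≈ 12.7 days.

12.7 days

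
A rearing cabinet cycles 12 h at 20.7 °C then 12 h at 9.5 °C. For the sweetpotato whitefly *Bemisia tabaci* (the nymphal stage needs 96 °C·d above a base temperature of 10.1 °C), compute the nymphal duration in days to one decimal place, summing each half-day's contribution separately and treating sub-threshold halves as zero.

Day half: max(0, 20.7 − 10.1) × 0.5 = 10.6 × 0.5 = 5.30 DD.
Night half: max(0, 9.5 − 10.1) × 0.5 = 0.0 × 0.5 = 0.00 DD.
Per 24 h: 5.30 DD/day.
Duration = 96 / 5.30 = 18.113 ≈ 18.1 days.

18.1 days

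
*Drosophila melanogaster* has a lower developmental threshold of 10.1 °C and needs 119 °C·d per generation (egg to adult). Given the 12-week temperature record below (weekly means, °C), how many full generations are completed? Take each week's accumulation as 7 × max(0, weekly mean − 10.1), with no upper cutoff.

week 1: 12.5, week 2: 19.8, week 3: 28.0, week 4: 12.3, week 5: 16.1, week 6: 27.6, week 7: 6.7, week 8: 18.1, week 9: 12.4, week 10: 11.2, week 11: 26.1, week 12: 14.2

5 generations

Weekly DD (7 × max(0, T̄ − 10.1)): 16.8, 67.9, 125.3, 15.4, 42.0, 122.5, 0.0, 56.0, 16.1, 7.7, 112.0, 28.7.
Season total = 610.4 DD.
Complete generations = ⌊610.4 / 119⌋ = 5.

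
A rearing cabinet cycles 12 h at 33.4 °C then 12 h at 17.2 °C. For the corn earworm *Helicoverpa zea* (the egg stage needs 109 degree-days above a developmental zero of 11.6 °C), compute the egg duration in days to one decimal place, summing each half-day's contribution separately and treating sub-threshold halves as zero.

8.0 days

Day half: max(0, 33.4 − 11.6) × 0.5 = 21.8 × 0.5 = 10.90 DD.
Night half: max(0, 17.2 − 11.6) × 0.5 = 5.6 × 0.5 = 2.80 DD.
Per 24 h: 13.70 DD/day.
Duration = 109 / 13.70 = 7.956 ≈ 8.0 days.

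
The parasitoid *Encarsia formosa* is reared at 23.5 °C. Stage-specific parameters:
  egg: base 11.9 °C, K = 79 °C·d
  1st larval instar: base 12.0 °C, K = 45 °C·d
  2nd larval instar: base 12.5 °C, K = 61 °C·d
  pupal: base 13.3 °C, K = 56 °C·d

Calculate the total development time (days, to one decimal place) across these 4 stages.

egg: 79 / (23.5 − 11.9) = 79 / 11.6 = 6.810 d.
1st larval instar: 45 / (23.5 − 12.0) = 45 / 11.5 = 3.913 d.
2nd larval instar: 61 / (23.5 − 12.5) = 61 / 11.0 = 5.545 d.
pupal: 56 / (23.5 − 13.3) = 56 / 10.2 = 5.490 d.
Sum = 21.759 ≈ 21.8 days.

21.8 days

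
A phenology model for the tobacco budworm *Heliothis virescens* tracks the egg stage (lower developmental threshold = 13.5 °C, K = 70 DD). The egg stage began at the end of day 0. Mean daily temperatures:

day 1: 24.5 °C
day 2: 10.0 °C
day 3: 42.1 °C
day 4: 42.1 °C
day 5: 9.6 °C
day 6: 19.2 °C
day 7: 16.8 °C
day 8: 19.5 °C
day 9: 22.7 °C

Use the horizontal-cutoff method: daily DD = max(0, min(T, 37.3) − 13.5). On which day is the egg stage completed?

day 8

Daily DD above 13.5 °C (capped at 23.8): 11.0, 0.0, 23.8, 23.8, 0.0, 5.7, 3.3, 6.0, 9.2.
Cumulative: 11.0, 11.0, 34.8, 58.6, 58.6, 64.3, 67.6, 73.6, 82.8.
The total first reaches 70 DD on day 8.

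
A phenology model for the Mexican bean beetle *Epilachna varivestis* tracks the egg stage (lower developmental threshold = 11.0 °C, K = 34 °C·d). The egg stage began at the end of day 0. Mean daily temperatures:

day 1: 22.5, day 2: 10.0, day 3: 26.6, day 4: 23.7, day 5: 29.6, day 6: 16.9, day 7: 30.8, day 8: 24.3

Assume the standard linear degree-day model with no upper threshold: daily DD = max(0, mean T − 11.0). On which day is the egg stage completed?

day 4

Daily DD above 11.0 °C: 11.5, 0.0, 15.6, 12.7, 18.6, 5.9, 19.8, 13.3.
Cumulative: 11.5, 11.5, 27.1, 39.8, 58.4, 64.3, 84.1, 97.4.
The total first reaches 34 DD on day 4.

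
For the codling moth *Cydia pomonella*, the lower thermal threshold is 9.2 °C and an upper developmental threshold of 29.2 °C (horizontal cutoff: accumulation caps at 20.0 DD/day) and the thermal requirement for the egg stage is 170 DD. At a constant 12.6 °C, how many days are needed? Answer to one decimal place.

Daily accumulation = 12.6 − 9.2 = 3.4 DD/day.
Duration = 170 / 3.4 = 50.000 ≈ 50.0 days.

50.0 days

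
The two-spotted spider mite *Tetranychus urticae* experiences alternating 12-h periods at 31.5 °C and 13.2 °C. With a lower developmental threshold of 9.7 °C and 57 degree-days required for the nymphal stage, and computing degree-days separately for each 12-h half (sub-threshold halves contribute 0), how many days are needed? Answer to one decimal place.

Day half: max(0, 31.5 − 9.7) × 0.5 = 21.8 × 0.5 = 10.90 DD.
Night half: max(0, 13.2 − 9.7) × 0.5 = 3.5 × 0.5 = 1.75 DD.
Per 24 h: 12.65 DD/day.
Duration = 57 / 12.65 = 4.506 ≈ 4.5 days.

4.5 days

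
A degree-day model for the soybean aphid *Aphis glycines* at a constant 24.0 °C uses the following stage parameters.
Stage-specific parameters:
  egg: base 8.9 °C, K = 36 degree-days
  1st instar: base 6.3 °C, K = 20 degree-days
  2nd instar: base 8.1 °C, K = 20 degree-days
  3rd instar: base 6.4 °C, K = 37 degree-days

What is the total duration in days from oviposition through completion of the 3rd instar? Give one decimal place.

egg: 36 / (24.0 − 8.9) = 36 / 15.1 = 2.384 d.
1st instar: 20 / (24.0 − 6.3) = 20 / 17.7 = 1.130 d.
2nd instar: 20 / (24.0 − 8.1) = 20 / 15.9 = 1.258 d.
3rd instar: 37 / (24.0 − 6.4) = 37 / 17.6 = 2.102 d.
Sum = 6.874 ≈ 6.9 days.

6.9 days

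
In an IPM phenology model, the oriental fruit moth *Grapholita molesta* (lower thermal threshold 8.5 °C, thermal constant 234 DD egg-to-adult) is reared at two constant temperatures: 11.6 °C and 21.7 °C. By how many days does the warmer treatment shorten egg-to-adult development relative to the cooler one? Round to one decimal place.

57.8 days

At 11.6 °C: 234 / (11.6 − 8.5) = 234 / 3.1 = 75.484 d.
At 21.7 °C: 234 / (21.7 − 8.5) = 234 / 13.2 = 17.727 d.
Difference = |75.484 − 17.727| = 57.757 ≈ 57.8 days.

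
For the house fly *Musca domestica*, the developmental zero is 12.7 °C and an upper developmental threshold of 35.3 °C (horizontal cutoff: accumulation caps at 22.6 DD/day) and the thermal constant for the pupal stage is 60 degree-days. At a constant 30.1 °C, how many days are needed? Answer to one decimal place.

3.4 days

Daily accumulation = 30.1 − 12.7 = 17.4 DD/day.
Duration = 60 / 17.4 = 3.448 ≈ 3.4 days.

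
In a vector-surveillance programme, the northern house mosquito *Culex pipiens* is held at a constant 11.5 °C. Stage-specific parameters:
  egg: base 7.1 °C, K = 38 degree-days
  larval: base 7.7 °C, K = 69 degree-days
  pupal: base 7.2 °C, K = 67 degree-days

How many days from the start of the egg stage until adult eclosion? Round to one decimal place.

42.4 days

egg: 38 / (11.5 − 7.1) = 38 / 4.4 = 8.636 d.
larval: 69 / (11.5 − 7.7) = 69 / 3.8 = 18.158 d.
pupal: 67 / (11.5 − 7.2) = 67 / 4.3 = 15.581 d.
Sum = 42.376 ≈ 42.4 days.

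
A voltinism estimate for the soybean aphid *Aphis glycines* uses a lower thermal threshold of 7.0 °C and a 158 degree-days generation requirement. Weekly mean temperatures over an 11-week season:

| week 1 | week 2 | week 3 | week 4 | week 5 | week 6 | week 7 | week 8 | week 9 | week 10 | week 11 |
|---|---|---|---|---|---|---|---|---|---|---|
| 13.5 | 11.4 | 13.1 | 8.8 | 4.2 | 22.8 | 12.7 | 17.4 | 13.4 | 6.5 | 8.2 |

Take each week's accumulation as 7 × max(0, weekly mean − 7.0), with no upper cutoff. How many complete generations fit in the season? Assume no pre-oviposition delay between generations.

2 generations

Weekly DD (7 × max(0, T̄ − 7.0)): 45.5, 30.8, 42.7, 12.6, 0.0, 110.6, 39.9, 72.8, 44.8, 0.0, 8.4.
Season total = 408.1 DD.
Complete generations = ⌊408.1 / 158⌋ = 2.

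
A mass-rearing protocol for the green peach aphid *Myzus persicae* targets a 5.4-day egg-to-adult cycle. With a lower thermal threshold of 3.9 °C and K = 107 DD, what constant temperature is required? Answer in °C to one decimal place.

23.7 °C

Required daily accumulation = 107 / 5.4 = 19.815 DD/day.
T = T_base + 19.815 = 3.9 + 19.815 = 23.715 ≈ 23.7 °C.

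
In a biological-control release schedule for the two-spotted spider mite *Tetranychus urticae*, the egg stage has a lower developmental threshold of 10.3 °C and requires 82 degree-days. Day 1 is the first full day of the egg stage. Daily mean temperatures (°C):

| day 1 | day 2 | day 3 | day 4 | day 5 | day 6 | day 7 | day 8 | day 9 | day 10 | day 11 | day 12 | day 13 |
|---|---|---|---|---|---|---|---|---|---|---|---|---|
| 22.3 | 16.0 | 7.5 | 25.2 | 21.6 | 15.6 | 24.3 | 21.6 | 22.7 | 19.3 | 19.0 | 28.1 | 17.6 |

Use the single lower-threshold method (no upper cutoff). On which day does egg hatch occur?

day 9

Daily DD above 10.3 °C: 12.0, 5.7, 0.0, 14.9, 11.3, 5.3, 14.0, 11.3, 12.4, 9.0, 8.7, 17.8, 7.3.
Cumulative: 12.0, 17.7, 17.7, 32.6, 43.9, 49.2, 63.2, 74.5, 86.9, 95.9, 104.6, 122.4, 129.7.
The total first reaches 82 DD on day 9.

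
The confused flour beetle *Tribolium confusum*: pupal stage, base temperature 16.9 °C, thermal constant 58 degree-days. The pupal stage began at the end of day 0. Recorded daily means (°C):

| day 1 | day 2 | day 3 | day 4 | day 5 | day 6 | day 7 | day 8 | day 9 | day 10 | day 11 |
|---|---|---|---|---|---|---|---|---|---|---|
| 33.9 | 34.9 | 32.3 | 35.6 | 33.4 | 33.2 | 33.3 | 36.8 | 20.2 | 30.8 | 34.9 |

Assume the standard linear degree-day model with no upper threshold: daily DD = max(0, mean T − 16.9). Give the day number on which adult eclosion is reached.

day 4

Daily DD above 16.9 °C: 17.0, 18.0, 15.4, 18.7, 16.5, 16.3, 16.4, 19.9, 3.3, 13.9, 18.0.
Cumulative: 17.0, 35.0, 50.4, 69.1, 85.6, 101.9, 118.3, 138.2, 141.5, 155.4, 173.4.
The total first reaches 58 DD on day 4.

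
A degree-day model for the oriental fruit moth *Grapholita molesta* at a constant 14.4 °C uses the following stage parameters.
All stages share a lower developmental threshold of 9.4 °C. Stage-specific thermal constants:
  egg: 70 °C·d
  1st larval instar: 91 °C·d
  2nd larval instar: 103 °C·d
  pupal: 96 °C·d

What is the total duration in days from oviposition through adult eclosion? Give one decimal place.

Daily accumulation at 14.4 °C = 14.4 − 9.4 = 5.0 DD/day.
Total K = 70 + 91 + 103 + 96 = 360 DD.
Total duration = 360 / 5.0 = 72.000 ≈ 72.0 days.

72.0 days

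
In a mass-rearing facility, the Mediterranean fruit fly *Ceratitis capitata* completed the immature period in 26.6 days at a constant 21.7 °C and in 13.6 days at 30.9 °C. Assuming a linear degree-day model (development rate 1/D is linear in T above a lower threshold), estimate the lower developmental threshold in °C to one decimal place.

Equal thermal constants: D₁(T₁ − T_b) = D₂(T₂ − T_b).
26.6·(21.7 − T_b) = 13.6·(30.9 − T_b)
T_b = (26.6·21.7 − 13.6·30.9) / (26.6 − 13.6) = 156.98 / 13.0 = 12.075 °C ≈ 12.1 °C.

12.1 °C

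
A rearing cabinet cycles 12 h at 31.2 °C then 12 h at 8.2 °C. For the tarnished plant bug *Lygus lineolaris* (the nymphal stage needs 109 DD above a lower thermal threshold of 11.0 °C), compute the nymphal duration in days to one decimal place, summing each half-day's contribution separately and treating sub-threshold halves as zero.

Day half: max(0, 31.2 − 11.0) × 0.5 = 20.2 × 0.5 = 10.10 DD.
Night half: max(0, 8.2 − 11.0) × 0.5 = 0.0 × 0.5 = 0.00 DD.
Per 24 h: 10.10 DD/day.
Duration = 109 / 10.10 = 10.792 ≈ 10.8 days.

10.8 days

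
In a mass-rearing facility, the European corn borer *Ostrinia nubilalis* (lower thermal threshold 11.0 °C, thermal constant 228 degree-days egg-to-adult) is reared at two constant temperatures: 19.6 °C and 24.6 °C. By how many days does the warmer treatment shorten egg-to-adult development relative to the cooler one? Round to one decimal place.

9.7 days

At 19.6 °C: 228 / (19.6 − 11.0) = 228 / 8.6 = 26.512 d.
At 24.6 °C: 228 / (24.6 − 11.0) = 228 / 13.6 = 16.765 d.
Difference = |26.512 − 16.765| = 9.747 ≈ 9.7 days.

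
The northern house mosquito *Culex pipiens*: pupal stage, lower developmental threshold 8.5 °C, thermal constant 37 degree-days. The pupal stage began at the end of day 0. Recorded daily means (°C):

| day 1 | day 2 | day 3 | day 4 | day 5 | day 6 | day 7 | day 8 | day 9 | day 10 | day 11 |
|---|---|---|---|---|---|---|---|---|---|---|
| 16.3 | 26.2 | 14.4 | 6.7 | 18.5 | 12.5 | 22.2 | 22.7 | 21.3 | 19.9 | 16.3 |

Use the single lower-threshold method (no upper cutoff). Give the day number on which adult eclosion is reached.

Daily DD above 8.5 °C: 7.8, 17.7, 5.9, 0.0, 10.0, 4.0, 13.7, 14.2, 12.8, 11.4, 7.8.
Cumulative: 7.8, 25.5, 31.4, 31.4, 41.4, 45.4, 59.1, 73.3, 86.1, 97.5, 105.3.
The total first reaches 37 DD on day 5.

day 5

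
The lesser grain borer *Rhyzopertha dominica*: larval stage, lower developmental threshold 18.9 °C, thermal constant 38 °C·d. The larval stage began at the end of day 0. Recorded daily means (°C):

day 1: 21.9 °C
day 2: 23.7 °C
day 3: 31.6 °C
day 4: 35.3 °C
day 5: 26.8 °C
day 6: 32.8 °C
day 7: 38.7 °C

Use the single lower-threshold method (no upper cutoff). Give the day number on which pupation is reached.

Daily DD above 18.9 °C: 3.0, 4.8, 12.7, 16.4, 7.9, 13.9, 19.8.
Cumulative: 3.0, 7.8, 20.5, 36.9, 44.8, 58.7, 78.5.
The total first reaches 38 DD on day 5.

day 5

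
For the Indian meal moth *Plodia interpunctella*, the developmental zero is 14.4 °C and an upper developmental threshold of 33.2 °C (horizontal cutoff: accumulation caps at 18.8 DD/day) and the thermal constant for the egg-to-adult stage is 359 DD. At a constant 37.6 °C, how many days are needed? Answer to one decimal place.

19.1 days

Temperature 37.6 °C exceeds the upper threshold, so daily accumulation caps at 33.2 − 14.4 = 18.8 DD/day.
Duration = 359 / 18.8 = 19.096 ≈ 19.1 days.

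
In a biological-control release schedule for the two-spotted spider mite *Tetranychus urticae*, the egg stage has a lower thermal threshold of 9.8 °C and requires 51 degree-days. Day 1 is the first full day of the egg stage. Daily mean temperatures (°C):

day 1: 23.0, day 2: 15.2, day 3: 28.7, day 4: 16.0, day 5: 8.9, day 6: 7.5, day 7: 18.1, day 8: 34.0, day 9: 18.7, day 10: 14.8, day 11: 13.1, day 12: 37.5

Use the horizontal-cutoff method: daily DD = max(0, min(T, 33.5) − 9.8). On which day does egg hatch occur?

day 7

Daily DD above 9.8 °C (capped at 23.7): 13.2, 5.4, 18.9, 6.2, 0.0, 0.0, 8.3, 23.7, 8.9, 5.0, 3.3, 23.7.
Cumulative: 13.2, 18.6, 37.5, 43.7, 43.7, 43.7, 52.0, 75.7, 84.6, 89.6, 92.9, 116.6.
The total first reaches 51 DD on day 7.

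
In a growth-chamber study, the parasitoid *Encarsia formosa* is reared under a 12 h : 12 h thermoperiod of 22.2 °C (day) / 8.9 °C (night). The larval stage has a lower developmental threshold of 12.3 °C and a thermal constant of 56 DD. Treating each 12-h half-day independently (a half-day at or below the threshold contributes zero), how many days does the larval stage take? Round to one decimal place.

11.3 days

Day half: max(0, 22.2 − 12.3) × 0.5 = 9.9 × 0.5 = 4.95 DD.
Night half: max(0, 8.9 − 12.3) × 0.5 = 0.0 × 0.5 = 0.00 DD.
Per 24 h: 4.95 DD/day.
Duration = 56 / 4.95 = 11.313 ≈ 11.3 days.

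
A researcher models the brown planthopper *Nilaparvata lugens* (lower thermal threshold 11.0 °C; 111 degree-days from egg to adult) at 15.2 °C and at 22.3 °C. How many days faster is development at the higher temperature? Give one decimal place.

At 15.2 °C: 111 / (15.2 − 11.0) = 111 / 4.2 = 26.429 d.
At 22.3 °C: 111 / (22.3 − 11.0) = 111 / 11.3 = 9.823 d.
Difference = |26.429 − 9.823| = 16.606 ≈ 16.6 days.

16.6 days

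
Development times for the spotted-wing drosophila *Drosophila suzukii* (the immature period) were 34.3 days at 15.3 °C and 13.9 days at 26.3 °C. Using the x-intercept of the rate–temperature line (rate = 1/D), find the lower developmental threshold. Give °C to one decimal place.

7.8 °C

Equal thermal constants: D₁(T₁ − T_b) = D₂(T₂ − T_b).
34.3·(15.3 − T_b) = 13.9·(26.3 − T_b)
T_b = (34.3·15.3 − 13.9·26.3) / (34.3 − 13.9) = 159.22 / 20.4 = 7.805 °C ≈ 7.8 °C.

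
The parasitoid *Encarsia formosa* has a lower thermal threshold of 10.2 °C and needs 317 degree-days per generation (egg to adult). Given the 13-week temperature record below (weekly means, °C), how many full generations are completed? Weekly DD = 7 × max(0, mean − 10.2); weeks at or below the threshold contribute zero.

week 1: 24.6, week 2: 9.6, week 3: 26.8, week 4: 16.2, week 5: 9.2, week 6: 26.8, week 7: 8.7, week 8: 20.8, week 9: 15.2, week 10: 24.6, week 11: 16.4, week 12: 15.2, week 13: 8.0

Weekly DD (7 × max(0, T̄ − 10.2)): 100.8, 0.0, 116.2, 42.0, 0.0, 116.2, 0.0, 74.2, 35.0, 100.8, 43.4, 35.0, 0.0.
Season total = 663.6 DD.
Complete generations = ⌊663.6 / 317⌋ = 2.

2 generations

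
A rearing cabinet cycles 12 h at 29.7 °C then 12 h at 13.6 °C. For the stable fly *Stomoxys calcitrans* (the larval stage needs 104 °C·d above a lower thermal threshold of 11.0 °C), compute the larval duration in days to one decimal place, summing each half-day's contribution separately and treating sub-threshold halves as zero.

Day half: max(0, 29.7 − 11.0) × 0.5 = 18.7 × 0.5 = 9.35 DD.
Night half: max(0, 13.6 − 11.0) × 0.5 = 2.6 × 0.5 = 1.30 DD.
Per 24 h: 10.65 DD/day.
Duration = 104 / 10.65 = 9.765 ≈ 9.8 days.

9.8 days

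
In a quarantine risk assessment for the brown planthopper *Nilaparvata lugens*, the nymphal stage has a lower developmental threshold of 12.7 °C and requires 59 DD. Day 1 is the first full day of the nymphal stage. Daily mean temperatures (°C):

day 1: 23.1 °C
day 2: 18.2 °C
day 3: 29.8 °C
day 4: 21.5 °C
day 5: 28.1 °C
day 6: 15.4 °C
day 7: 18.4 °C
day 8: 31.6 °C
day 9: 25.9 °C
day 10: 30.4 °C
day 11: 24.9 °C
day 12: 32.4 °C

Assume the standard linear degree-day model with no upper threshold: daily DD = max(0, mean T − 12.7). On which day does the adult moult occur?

Daily DD above 12.7 °C: 10.4, 5.5, 17.1, 8.8, 15.4, 2.7, 5.7, 18.9, 13.2, 17.7, 12.2, 19.7.
Cumulative: 10.4, 15.9, 33.0, 41.8, 57.2, 59.9, 65.6, 84.5, 97.7, 115.4, 127.6, 147.3.
The total first reaches 59 DD on day 6.

day 6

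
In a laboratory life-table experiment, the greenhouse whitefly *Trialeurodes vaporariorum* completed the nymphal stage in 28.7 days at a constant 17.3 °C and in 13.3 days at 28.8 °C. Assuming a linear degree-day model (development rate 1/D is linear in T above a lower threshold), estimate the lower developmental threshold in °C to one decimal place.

Linear rate model ⇒ the product D·(T − T_b) is constant across temperatures.
28.7·(17.3 − T_b) = 13.3·(28.8 − T_b)
T_b = (28.7·17.3 − 13.3·28.8) / (28.7 − 13.3) = 113.47 / 15.4 = 7.368 °C ≈ 7.4 °C.

7.4 °C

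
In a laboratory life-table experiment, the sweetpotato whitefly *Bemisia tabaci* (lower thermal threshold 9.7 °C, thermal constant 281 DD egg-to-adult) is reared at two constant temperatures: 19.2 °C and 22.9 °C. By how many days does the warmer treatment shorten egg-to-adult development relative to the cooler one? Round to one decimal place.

At 19.2 °C: 281 / (19.2 − 9.7) = 281 / 9.5 = 29.579 d.
At 22.9 °C: 281 / (22.9 − 9.7) = 281 / 13.2 = 21.288 d.
Difference = |29.579 − 21.288| = 8.291 ≈ 8.3 days.

8.3 days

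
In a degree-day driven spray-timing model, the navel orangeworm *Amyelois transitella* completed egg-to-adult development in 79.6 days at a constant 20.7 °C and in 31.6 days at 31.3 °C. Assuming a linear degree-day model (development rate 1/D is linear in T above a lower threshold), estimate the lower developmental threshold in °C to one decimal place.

13.7 °C

Under the model K = D·(T − T_b), so D₁·(T₁ − T_b) = D₂·(T₂ − T_b).
79.6·(20.7 − T_b) = 31.6·(31.3 − T_b)
T_b = (79.6·20.7 − 31.6·31.3) / (79.6 − 31.6) = 658.64 / 48.0 = 13.722 °C ≈ 13.7 °C.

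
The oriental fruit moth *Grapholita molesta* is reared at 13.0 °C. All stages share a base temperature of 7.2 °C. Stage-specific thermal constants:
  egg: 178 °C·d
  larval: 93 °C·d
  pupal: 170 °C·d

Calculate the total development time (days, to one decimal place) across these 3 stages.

76.0 days

Daily accumulation at 13.0 °C = 13.0 − 7.2 = 5.8 DD/day.
Total K = 178 + 93 + 170 = 441 DD.
Total duration = 441 / 5.8 = 76.034 ≈ 76.0 days.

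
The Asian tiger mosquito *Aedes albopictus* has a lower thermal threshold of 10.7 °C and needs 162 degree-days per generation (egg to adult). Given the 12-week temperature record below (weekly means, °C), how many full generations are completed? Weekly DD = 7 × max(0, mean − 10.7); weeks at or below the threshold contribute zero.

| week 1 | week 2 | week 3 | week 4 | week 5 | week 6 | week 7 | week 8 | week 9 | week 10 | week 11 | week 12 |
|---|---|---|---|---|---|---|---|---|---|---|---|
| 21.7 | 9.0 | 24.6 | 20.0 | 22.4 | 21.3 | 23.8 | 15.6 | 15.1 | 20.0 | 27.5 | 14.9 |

Weekly DD (7 × max(0, T̄ − 10.7)): 77.0, 0.0, 97.3, 65.1, 81.9, 74.2, 91.7, 34.3, 30.8, 65.1, 117.6, 29.4.
Season total = 764.4 DD.
Complete generations = ⌊764.4 / 162⌋ = 4.

4 generations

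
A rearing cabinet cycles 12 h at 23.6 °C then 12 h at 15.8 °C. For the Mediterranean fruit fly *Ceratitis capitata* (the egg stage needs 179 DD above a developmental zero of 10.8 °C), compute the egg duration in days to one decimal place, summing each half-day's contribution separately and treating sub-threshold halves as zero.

20.1 days

Day half: max(0, 23.6 − 10.8) × 0.5 = 12.8 × 0.5 = 6.40 DD.
Night half: max(0, 15.8 − 10.8) × 0.5 = 5.0 × 0.5 = 2.50 DD.
Per 24 h: 8.90 DD/day.
Duration = 179 / 8.90 = 20.112 ≈ 20.1 days.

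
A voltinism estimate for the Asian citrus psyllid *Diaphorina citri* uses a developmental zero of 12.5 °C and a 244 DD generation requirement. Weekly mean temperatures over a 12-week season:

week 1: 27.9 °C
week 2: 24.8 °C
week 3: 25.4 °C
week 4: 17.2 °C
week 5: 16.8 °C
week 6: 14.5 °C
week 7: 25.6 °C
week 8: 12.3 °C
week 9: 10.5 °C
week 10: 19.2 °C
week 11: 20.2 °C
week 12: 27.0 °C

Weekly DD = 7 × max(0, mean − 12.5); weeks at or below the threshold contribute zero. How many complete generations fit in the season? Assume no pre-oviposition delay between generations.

Weekly DD (7 × max(0, T̄ − 12.5)): 107.8, 86.1, 90.3, 32.9, 30.1, 14.0, 91.7, 0.0, 0.0, 46.9, 53.9, 101.5.
Season total = 655.2 DD.
Complete generations = ⌊655.2 / 244⌋ = 2.

2 generations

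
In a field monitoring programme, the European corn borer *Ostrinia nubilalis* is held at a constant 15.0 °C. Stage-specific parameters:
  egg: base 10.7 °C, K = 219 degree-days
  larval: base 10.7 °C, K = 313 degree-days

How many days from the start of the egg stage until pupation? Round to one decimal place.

123.7 days

egg: 219 / (15.0 − 10.7) = 219 / 4.3 = 50.930 d.
larval: 313 / (15.0 − 10.7) = 313 / 4.3 = 72.791 d.
Sum = 123.721 ≈ 123.7 days.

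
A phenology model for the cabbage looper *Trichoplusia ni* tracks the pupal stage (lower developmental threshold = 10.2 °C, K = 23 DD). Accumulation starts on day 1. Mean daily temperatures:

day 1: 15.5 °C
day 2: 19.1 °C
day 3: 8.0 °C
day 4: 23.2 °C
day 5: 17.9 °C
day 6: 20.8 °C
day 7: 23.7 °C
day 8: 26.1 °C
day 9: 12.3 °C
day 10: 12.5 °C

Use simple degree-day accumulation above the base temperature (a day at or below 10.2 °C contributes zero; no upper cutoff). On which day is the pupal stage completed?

day 4

Daily DD above 10.2 °C: 5.3, 8.9, 0.0, 13.0, 7.7, 10.6, 13.5, 15.9, 2.1, 2.3.
Cumulative: 5.3, 14.2, 14.2, 27.2, 34.9, 45.5, 59.0, 74.9, 77.0, 79.3.
The total first reaches 23 DD on day 4.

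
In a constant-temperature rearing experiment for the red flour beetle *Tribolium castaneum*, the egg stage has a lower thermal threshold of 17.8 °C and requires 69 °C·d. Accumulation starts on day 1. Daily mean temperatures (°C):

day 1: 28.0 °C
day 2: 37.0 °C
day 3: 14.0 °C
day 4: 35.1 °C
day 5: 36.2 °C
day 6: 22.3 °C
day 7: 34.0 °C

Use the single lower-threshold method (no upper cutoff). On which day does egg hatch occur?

day 6

Daily DD above 17.8 °C: 10.2, 19.2, 0.0, 17.3, 18.4, 4.5, 16.2.
Cumulative: 10.2, 29.4, 29.4, 46.7, 65.1, 69.6, 85.8.
The total first reaches 69 DD on day 6.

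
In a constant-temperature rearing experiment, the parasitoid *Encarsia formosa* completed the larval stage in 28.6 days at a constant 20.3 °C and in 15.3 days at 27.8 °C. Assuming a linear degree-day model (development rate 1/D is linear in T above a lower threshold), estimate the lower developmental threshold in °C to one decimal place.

Under the model K = D·(T − T_b), so D₁·(T₁ − T_b) = D₂·(T₂ − T_b).
28.6·(20.3 − T_b) = 15.3·(27.8 − T_b)
T_b = (28.6·20.3 − 15.3·27.8) / (28.6 − 15.3) = 155.24 / 13.3 = 11.672 °C ≈ 11.7 °C.

11.7 °C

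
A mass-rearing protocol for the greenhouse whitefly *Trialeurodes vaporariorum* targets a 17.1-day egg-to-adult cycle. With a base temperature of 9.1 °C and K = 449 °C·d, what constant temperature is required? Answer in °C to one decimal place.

35.4 °C

Required daily accumulation = 449 / 17.1 = 26.257 DD/day.
T = T_base + 26.257 = 9.1 + 26.257 = 35.357 ≈ 35.4 °C.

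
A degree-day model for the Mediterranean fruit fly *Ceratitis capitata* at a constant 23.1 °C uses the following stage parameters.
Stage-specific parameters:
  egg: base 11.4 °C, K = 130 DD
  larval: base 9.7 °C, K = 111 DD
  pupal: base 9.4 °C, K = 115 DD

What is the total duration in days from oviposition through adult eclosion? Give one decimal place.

27.8 days

egg: 130 / (23.1 − 11.4) = 130 / 11.7 = 11.111 d.
larval: 111 / (23.1 − 9.7) = 111 / 13.4 = 8.284 d.
pupal: 115 / (23.1 − 9.4) = 115 / 13.7 = 8.394 d.
Sum = 27.789 ≈ 27.8 days.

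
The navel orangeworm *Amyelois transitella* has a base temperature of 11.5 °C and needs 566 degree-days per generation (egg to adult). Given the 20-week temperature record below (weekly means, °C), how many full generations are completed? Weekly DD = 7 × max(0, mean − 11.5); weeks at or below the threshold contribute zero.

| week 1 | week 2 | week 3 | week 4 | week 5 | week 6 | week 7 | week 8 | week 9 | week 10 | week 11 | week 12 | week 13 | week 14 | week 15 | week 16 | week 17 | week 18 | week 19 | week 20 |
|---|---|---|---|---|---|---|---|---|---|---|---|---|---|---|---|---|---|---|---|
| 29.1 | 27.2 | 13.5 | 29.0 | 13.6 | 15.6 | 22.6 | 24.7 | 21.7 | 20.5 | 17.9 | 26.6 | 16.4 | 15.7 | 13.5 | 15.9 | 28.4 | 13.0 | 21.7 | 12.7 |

Weekly DD (7 × max(0, T̄ − 11.5)): 123.2, 109.9, 14.0, 122.5, 14.7, 28.7, 77.7, 92.4, 71.4, 63.0, 44.8, 105.7, 34.3, 29.4, 14.0, 30.8, 118.3, 10.5, 71.4, 8.4.
Season total = 1185.1 DD.
Complete generations = ⌊1185.1 / 566⌋ = 2.

2 generations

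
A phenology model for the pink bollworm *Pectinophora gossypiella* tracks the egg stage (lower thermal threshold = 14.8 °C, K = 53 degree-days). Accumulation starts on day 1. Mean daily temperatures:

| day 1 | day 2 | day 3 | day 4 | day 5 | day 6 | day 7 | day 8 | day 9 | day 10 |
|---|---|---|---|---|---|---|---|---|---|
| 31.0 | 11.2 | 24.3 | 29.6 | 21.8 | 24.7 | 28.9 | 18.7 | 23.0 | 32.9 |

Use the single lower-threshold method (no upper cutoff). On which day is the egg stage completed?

Daily DD above 14.8 °C: 16.2, 0.0, 9.5, 14.8, 7.0, 9.9, 14.1, 3.9, 8.2, 18.1.
Cumulative: 16.2, 16.2, 25.7, 40.5, 47.5, 57.4, 71.5, 75.4, 83.6, 101.7.
The total first reaches 53 DD on day 6.

day 6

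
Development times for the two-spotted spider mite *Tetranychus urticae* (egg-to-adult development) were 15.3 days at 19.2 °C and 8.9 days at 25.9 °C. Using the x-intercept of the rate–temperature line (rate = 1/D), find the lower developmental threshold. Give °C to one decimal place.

9.9 °C

Under the model K = D·(T − T_b), so D₁·(T₁ − T_b) = D₂·(T₂ − T_b).
15.3·(19.2 − T_b) = 8.9·(25.9 − T_b)
T_b = (15.3·19.2 − 8.9·25.9) / (15.3 − 8.9) = 63.25 / 6.4 = 9.883 °C ≈ 9.9 °C.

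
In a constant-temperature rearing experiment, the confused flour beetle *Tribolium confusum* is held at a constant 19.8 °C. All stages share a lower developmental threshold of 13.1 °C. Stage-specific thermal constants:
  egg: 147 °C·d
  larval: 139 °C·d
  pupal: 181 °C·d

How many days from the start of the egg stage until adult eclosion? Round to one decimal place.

69.7 days

Daily accumulation at 19.8 °C = 19.8 − 13.1 = 6.7 DD/day.
Total K = 147 + 139 + 181 = 467 DD.
Total duration = 467 / 6.7 = 69.701 ≈ 69.7 days.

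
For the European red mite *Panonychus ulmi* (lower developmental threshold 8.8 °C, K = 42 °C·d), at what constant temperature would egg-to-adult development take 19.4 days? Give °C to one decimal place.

11.0 °C

Required daily accumulation = 42 / 19.4 = 2.165 DD/day.
T = T_base + 2.165 = 8.8 + 2.165 = 10.965 ≈ 11.0 °C.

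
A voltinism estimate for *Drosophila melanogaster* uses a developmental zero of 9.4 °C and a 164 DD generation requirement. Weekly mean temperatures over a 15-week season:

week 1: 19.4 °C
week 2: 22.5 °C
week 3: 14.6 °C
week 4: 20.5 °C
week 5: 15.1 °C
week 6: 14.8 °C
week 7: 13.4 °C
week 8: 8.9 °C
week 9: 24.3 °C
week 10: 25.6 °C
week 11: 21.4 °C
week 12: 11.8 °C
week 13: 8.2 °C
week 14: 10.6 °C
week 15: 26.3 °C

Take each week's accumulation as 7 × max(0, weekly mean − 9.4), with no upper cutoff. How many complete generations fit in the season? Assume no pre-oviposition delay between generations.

5 generations

Weekly DD (7 × max(0, T̄ − 9.4)): 70.0, 91.7, 36.4, 77.7, 39.9, 37.8, 28.0, 0.0, 104.3, 113.4, 84.0, 16.8, 0.0, 8.4, 118.3.
Season total = 826.7 DD.
Complete generations = ⌊826.7 / 164⌋ = 5.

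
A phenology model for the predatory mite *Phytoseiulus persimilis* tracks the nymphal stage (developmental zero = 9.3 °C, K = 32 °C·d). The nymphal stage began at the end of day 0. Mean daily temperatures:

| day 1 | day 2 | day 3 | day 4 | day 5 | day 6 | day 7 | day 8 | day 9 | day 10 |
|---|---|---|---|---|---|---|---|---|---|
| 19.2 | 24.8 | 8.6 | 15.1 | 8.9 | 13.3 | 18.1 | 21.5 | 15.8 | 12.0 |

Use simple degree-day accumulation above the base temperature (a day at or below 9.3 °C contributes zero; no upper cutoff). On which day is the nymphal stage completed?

Daily DD above 9.3 °C: 9.9, 15.5, 0.0, 5.8, 0.0, 4.0, 8.8, 12.2, 6.5, 2.7.
Cumulative: 9.9, 25.4, 25.4, 31.2, 31.2, 35.2, 44.0, 56.2, 62.7, 65.4.
The total first reaches 32 DD on day 6.

day 6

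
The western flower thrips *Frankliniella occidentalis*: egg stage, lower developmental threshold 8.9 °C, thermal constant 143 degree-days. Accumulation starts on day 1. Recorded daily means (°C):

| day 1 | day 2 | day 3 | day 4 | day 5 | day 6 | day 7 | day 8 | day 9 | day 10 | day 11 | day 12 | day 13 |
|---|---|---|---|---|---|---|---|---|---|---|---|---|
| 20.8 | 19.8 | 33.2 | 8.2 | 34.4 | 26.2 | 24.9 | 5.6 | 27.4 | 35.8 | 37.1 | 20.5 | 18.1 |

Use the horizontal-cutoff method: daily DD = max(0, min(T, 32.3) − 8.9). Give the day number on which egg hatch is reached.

Daily DD above 8.9 °C (capped at 23.4): 11.9, 10.9, 23.4, 0.0, 23.4, 17.3, 16.0, 0.0, 18.5, 23.4, 23.4, 11.6, 9.2.
Cumulative: 11.9, 22.8, 46.2, 46.2, 69.6, 86.9, 102.9, 102.9, 121.4, 144.8, 168.2, 179.8, 189.0.
The total first reaches 143 DD on day 10.

day 10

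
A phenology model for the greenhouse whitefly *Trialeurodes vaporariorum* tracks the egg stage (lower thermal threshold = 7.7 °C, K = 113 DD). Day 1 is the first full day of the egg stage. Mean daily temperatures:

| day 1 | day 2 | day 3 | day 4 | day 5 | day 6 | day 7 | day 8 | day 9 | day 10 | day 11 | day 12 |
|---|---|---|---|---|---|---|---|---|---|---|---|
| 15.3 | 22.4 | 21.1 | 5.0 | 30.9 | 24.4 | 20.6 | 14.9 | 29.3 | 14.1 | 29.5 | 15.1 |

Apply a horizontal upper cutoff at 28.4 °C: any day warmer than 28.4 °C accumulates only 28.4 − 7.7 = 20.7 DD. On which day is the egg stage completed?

Daily DD above 7.7 °C (capped at 20.7): 7.6, 14.7, 13.4, 0.0, 20.7, 16.7, 12.9, 7.2, 20.7, 6.4, 20.7, 7.4.
Cumulative: 7.6, 22.3, 35.7, 35.7, 56.4, 73.1, 86.0, 93.2, 113.9, 120.3, 141.0, 148.4.
The total first reaches 113 DD on day 9.

day 9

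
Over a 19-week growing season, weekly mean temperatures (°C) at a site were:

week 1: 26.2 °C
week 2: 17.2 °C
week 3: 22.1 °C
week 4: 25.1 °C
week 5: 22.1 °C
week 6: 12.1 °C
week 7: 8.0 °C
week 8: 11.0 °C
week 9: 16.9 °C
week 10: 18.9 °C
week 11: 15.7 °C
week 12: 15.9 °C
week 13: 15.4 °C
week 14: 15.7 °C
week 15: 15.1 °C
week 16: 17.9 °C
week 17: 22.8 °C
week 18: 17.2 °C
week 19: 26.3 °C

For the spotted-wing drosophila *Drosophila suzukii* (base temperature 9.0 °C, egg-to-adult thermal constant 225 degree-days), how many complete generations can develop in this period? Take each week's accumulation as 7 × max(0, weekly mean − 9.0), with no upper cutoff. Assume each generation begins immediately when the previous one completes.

5 generations

Weekly DD (7 × max(0, T̄ − 9.0)): 120.4, 57.4, 91.7, 112.7, 91.7, 21.7, 0.0, 14.0, 55.3, 69.3, 46.9, 48.3, 44.8, 46.9, 42.7, 62.3, 96.6, 57.4, 121.1.
Season total = 1201.2 DD.
Complete generations = ⌊1201.2 / 225⌋ = 5.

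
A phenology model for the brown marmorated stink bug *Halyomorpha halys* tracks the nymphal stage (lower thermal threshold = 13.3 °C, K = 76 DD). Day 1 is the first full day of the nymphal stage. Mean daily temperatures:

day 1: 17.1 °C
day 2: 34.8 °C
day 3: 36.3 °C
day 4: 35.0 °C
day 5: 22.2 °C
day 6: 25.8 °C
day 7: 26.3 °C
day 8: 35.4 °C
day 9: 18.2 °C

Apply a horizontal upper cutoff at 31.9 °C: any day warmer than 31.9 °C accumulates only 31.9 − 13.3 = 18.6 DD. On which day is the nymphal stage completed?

day 6

Daily DD above 13.3 °C (capped at 18.6): 3.8, 18.6, 18.6, 18.6, 8.9, 12.5, 13.0, 18.6, 4.9.
Cumulative: 3.8, 22.4, 41.0, 59.6, 68.5, 81.0, 94.0, 112.6, 117.5.
The total first reaches 76 DD on day 6.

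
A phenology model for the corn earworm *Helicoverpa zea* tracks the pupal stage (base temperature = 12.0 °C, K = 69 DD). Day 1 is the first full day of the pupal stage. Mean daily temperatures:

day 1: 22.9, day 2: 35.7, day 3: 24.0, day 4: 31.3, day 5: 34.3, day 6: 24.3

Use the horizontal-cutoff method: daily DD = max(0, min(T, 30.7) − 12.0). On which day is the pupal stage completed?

Daily DD above 12.0 °C (capped at 18.7): 10.9, 18.7, 12.0, 18.7, 18.7, 12.3.
Cumulative: 10.9, 29.6, 41.6, 60.3, 79.0, 91.3.
The total first reaches 69 DD on day 5.

day 5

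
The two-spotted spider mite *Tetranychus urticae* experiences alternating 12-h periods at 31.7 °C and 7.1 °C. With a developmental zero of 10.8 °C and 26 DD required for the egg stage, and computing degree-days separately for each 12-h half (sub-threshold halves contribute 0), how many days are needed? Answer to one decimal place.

2.5 days

Day half: max(0, 31.7 − 10.8) × 0.5 = 20.9 × 0.5 = 10.45 DD.
Night half: max(0, 7.1 − 10.8) × 0.5 = 0.0 × 0.5 = 0.00 DD.
Per 24 h: 10.45 DD/day.
Duration = 26 / 10.45 = 2.488 ≈ 2.5 days.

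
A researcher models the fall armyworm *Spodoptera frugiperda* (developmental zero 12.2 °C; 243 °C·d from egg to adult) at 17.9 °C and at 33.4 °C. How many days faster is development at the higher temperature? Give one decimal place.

At 17.9 °C: 243 / (17.9 − 12.2) = 243 / 5.7 = 42.632 d.
At 33.4 °C: 243 / (33.4 − 12.2) = 243 / 21.2 = 11.462 d.
Difference = |42.632 − 11.462| = 31.169 ≈ 31.2 days.

31.2 days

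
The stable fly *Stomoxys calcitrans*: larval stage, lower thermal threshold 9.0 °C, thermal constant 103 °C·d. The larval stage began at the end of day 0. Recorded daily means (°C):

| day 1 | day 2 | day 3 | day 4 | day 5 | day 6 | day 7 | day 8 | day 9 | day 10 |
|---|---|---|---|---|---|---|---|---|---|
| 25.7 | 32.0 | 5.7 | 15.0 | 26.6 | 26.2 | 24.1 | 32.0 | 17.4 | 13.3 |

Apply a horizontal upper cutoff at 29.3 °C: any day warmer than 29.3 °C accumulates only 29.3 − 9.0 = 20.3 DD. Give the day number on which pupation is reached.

Daily DD above 9.0 °C (capped at 20.3): 16.7, 20.3, 0.0, 6.0, 17.6, 17.2, 15.1, 20.3, 8.4, 4.3.
Cumulative: 16.7, 37.0, 37.0, 43.0, 60.6, 77.8, 92.9, 113.2, 121.6, 125.9.
The total first reaches 103 DD on day 8.

day 8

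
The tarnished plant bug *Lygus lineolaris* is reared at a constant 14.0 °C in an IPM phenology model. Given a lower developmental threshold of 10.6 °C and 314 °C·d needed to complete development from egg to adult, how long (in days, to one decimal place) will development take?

Daily accumulation = 14.0 − 10.6 = 3.4 DD/day.
Duration = 314 / 3.4 = 92.353 ≈ 92.4 days.

92.4 days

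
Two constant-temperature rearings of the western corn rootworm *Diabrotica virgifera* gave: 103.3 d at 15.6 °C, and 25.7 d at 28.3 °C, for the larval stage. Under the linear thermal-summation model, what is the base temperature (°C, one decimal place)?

11.4 °C

Under the model K = D·(T − T_b), so D₁·(T₁ − T_b) = D₂·(T₂ − T_b).
103.3·(15.6 − T_b) = 25.7·(28.3 − T_b)
T_b = (103.3·15.6 − 25.7·28.3) / (103.3 − 25.7) = 884.17 / 77.6 = 11.394 °C ≈ 11.4 °C.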